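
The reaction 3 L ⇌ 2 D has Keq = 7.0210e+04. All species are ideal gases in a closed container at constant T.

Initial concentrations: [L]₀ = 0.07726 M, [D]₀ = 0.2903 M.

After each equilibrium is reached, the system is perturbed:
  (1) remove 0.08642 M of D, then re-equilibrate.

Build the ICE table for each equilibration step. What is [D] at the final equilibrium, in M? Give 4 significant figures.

Q₀ = 182.7 vs Keq = 7.0210e+04 ⇒ Q<K, forward
Step 1:
                    L           D
  Initial     0.07726      0.2903
  Change     -0.06559     0.04373
  Equil       0.01167       0.334
  solve Keq expr → x = 0.02186; check Q = 7.0210e+04
Then remove 0.08642 M of D.
Step 2:
                    L           D
  Initial     0.01167      0.2476
  Change    -0.002076    0.001384
  Equil      0.009594       0.249
  solve Keq expr → x = 6.9193e-04; check Q = 7.0210e+04

[D]_eq = 0.249 M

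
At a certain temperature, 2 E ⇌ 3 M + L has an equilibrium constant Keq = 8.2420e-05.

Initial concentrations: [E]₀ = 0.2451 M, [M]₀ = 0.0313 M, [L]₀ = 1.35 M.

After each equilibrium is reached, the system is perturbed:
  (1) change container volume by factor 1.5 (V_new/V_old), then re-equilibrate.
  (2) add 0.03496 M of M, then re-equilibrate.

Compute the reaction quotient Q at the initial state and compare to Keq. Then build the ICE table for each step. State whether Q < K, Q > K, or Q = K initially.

Q₀ = 6.8910e-04 vs Keq = 8.2420e-05 ⇒ Q>K, reverse
Step 1:
                   E          M          L
  init        0.2451     0.0313       1.35
  Δ          0.01029   -0.01543  -0.005143
  eq          0.2554    0.01587      1.345
  solve Keq expr → x = -0.005143; check Q = 8.2420e-05
Then change container volume by factor 1.5 (V_new/V_old).
Step 2:
                   E          M          L
  init        0.1703    0.01058     0.8966
  Δ        -0.002109   0.003164   0.001055
  eq          0.1681    0.01374     0.8976
  solve Keq expr → x = 0.001055; check Q = 8.2420e-05
Then add 0.03496 M of M.
Step 3:
                   E          M          L
  init        0.1681     0.0487     0.8976
  Δ          0.02247    -0.0337   -0.01123
  eq          0.1906    0.01501     0.8864
  solve Keq expr → x = -0.01123; check Q = 8.2420e-05

Q₀ = 6.8910e-04; Q > K (proceeds reverse)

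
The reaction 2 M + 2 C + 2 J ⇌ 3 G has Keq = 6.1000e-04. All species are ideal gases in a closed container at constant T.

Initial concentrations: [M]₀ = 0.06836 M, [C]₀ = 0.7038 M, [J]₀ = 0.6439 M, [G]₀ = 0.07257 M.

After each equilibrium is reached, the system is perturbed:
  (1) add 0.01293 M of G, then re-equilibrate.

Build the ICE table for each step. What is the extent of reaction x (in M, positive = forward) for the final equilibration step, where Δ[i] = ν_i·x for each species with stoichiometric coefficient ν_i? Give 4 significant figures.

Q₀ = 0.3982 vs Keq = 6.1000e-04 ⇒ Q>K, reverse
Step 1:
                    M           C           J           G
  Initial     0.06836      0.7038      0.6439     0.07257
  Change      0.04018     0.04018     0.04018    -0.06027
  Equil        0.1085       0.744      0.6841      0.0123
  solve Keq expr → x = -0.02009; check Q = 6.1000e-04
Then add 0.01293 M of G.
Step 2:
                    M           C           J           G
  Initial      0.1085       0.744      0.6841     0.02523
  Change     0.008087    0.008087    0.008087    -0.01213
  Equil        0.1166      0.7521      0.6922      0.0131
  solve Keq expr → x = -0.004044; check Q = 6.1000e-04

x = -0.004044 M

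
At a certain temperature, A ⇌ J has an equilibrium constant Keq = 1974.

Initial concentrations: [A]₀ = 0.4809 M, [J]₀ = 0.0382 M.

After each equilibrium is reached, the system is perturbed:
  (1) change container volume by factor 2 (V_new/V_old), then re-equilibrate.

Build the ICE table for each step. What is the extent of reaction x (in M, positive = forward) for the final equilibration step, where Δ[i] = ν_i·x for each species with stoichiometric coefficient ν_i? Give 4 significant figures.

Q₀ = 0.07943 vs Keq = 1974 ⇒ Q<K, forward
Step 1:
                   A          J
  Initial     0.4809     0.0382
  Change     -0.4806     0.4806
  Equil   2.6284e-04     0.5188
  solve Keq expr → x = 0.4806; check Q = 1974
Then change container volume by factor 2 (V_new/V_old).
Step 2:
                   A          J
  Initial 1.3142e-04     0.2594
  Change           0          0
  Equil   1.3142e-04     0.2594
  solve Keq expr → x = 0; check Q = 1974

x = 0 M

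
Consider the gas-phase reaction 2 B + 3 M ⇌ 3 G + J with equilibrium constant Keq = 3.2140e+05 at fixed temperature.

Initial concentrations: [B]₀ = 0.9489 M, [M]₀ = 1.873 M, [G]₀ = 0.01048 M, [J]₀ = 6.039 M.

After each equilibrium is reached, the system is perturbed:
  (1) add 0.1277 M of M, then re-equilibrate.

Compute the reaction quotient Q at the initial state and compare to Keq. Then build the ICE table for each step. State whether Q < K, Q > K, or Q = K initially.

Q₀ = 1.1749e-06; Q < K (proceeds forward)

Q₀ = 1.1749e-06 vs Keq = 3.2140e+05 ⇒ Q<K, forward
Step 1:
                  B         M         G         J
  init       0.9489     1.873   0.01048     6.039
  Δ         -0.9267     -1.39      1.39    0.4633
  eq        0.02221     0.483     1.401     6.502
  solve Keq expr → x = 0.4633; check Q = 3.2140e+05
Then add 0.1277 M of M.
Step 2:
                  B         M         G         J
  init      0.02221    0.6107     1.401     6.502
  Δ       -0.006073 -0.009109  0.009109  0.003036
  eq        0.01614    0.6016      1.41     6.505
  solve Keq expr → x = 0.003036; check Q = 3.2140e+05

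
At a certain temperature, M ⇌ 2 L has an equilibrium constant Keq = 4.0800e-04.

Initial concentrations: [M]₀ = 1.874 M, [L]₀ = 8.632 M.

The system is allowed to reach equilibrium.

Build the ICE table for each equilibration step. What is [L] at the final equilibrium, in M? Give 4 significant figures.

Q₀ = 39.76 vs Keq = 4.0800e-04 ⇒ Q>K, reverse
Step 1:
                   M          L
  I            1.874      8.632
  C            4.291     -8.582
  E            6.165    0.05015
  solve Keq expr → x = -4.291; check Q = 4.0800e-04

[L]_eq = 0.05015 M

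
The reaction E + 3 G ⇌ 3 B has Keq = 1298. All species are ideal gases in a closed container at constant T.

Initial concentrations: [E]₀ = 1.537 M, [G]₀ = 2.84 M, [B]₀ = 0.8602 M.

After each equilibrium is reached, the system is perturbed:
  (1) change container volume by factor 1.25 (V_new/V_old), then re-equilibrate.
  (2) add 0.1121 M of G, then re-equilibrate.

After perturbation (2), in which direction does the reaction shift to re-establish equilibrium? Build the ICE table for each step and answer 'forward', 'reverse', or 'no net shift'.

Q₀ = 0.01808 vs Keq = 1298 ⇒ Q<K, forward
Step 1:
                    E           G           B
  Initial       1.537        2.84      0.8602
  Change      -0.8315      -2.495       2.495
  Equil        0.7055      0.3455       3.355
  solve Keq expr → x = 0.8315; check Q = 1298
Then change container volume by factor 1.25 (V_new/V_old).
Step 2:
                    E           G           B
  Initial      0.5644      0.2764       2.684
  Change     0.006087     0.01826    -0.01826
  Equil        0.5705      0.2946       2.666
  solve Keq expr → x = -0.006087; check Q = 1298
Then add 0.1121 M of G.
Step 3:
                    E           G           B
  Initial      0.5705      0.4067       2.666
  Change     -0.03187    -0.09562     0.09562
  Equil        0.5386      0.3111       2.761
  solve Keq expr → x = 0.03187; check Q = 1298

Direction: forward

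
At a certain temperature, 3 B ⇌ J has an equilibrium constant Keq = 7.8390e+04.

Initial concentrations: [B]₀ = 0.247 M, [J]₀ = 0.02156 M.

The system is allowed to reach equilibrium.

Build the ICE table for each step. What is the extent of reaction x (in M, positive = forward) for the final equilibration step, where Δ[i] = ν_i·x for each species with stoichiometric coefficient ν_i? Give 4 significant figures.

x = 0.07871 M

Q₀ = 1.431 vs Keq = 7.8390e+04 ⇒ Q<K, forward
Step 1:
                    B           J
  Initial       0.247     0.02156
  Change      -0.2361     0.07871
  Equil       0.01086      0.1003
  solve Keq expr → x = 0.07871; check Q = 7.8390e+04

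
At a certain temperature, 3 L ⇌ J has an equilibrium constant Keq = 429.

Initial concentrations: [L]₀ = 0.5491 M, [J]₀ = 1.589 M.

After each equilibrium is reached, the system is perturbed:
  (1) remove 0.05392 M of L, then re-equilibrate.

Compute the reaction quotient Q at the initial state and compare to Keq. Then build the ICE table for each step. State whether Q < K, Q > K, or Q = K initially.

Q₀ = 9.598 vs Keq = 429 ⇒ Q<K, forward
Step 1:
                  L         J
  I          0.5491     1.589
  C         -0.3903    0.1301
  E          0.1588     1.719
  solve Keq expr → x = 0.1301; check Q = 429
Then remove 0.05392 M of L.
Step 2:
                  L         J
  I          0.1049     1.719
  C         0.05337  -0.01779
  E          0.1583     1.701
  solve Keq expr → x = -0.01779; check Q = 429

Q₀ = 9.598; Q < K (proceeds forward)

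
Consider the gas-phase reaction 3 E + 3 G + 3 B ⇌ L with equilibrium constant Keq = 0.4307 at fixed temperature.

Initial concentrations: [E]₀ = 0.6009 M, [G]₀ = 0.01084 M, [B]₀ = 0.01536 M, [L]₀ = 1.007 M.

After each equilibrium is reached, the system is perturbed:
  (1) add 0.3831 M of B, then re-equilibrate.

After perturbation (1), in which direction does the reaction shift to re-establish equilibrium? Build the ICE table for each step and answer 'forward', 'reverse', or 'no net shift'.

Direction: forward

Q₀ = 1.0055e+12 vs Keq = 0.4307 ⇒ Q>K, reverse
Step 1:
                  E         G         B         L
  Initial    0.6009   0.01084   0.01536     1.007
  Change     0.8806    0.8806    0.8806   -0.2935
  Equil       1.481    0.8914    0.8959    0.7135
  solve Keq expr → x = -0.2935; check Q = 0.4307
Then add 0.3831 M of B.
Step 2:
                  E         G         B         L
  Initial     1.481    0.8914     1.279    0.7135
  Change    -0.1234   -0.1234   -0.1234   0.04112
  Equil       1.358    0.7681     1.156    0.7546
  solve Keq expr → x = 0.04112; check Q = 0.4307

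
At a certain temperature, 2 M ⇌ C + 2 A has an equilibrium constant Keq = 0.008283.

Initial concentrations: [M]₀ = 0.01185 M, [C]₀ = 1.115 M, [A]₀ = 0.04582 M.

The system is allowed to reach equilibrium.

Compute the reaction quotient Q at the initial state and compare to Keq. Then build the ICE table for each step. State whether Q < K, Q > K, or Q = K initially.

Q₀ = 16.67; Q > K (proceeds reverse)

Q₀ = 16.67 vs Keq = 0.008283 ⇒ Q>K, reverse
Step 1:
                  M         C         A
  init      0.01185     1.115   0.04582
  Δ          0.0412   -0.0206   -0.0412
  eq        0.05305     1.094  0.004616
  solve Keq expr → x = -0.0206; check Q = 0.008283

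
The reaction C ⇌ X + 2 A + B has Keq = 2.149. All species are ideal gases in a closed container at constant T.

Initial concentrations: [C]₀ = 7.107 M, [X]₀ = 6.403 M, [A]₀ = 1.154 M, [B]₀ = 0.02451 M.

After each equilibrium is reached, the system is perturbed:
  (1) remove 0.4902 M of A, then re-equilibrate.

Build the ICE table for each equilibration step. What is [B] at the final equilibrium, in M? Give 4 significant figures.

[B]_eq = 0.6043 M

Q₀ = 0.02941 vs Keq = 2.149 ⇒ Q<K, forward
Step 1:
                   C          X          A          B
  I            7.107      6.403      1.154    0.02451
  C          -0.4597     0.4597     0.9194     0.4597
  E            6.647      6.863      2.073     0.4842
  solve Keq expr → x = 0.4597; check Q = 2.149
Then remove 0.4902 M of A.
Step 2:
                   C          X          A          B
  I            6.647      6.863      1.583     0.4842
  C          -0.1201     0.1201     0.2401     0.1201
  E            6.527      6.983      1.823     0.6043
  solve Keq expr → x = 0.1201; check Q = 2.149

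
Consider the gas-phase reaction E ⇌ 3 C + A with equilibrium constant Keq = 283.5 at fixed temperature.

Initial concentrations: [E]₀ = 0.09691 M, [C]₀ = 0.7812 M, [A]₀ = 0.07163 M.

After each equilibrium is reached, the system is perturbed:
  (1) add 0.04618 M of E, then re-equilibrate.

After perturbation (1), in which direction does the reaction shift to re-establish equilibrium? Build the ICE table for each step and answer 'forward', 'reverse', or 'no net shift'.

Direction: forward

Q₀ = 0.3524 vs Keq = 283.5 ⇒ Q<K, forward
Step 1:
                  E         C         A
  Initial   0.09691    0.7812   0.07163
  Change   -0.09619    0.2886   0.09619
  Equil   7.2466e-04      1.07    0.1678
  solve Keq expr → x = 0.09619; check Q = 283.5
Then add 0.04618 M of E.
Step 2:
                  E         C         A
  Initial    0.0469      1.07    0.1678
  Change   -0.04558    0.1367   0.04558
  Equil    0.001322     1.207    0.2134
  solve Keq expr → x = 0.04558; check Q = 283.5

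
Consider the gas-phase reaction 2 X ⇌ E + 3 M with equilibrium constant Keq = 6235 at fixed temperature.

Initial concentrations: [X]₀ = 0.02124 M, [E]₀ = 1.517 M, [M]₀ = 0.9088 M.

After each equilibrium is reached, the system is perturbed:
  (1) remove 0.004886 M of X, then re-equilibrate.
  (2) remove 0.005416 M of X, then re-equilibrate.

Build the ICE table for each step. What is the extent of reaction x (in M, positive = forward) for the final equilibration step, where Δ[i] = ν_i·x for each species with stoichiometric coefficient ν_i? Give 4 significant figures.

Q₀ = 2524 vs Keq = 6235 ⇒ Q<K, forward
Step 1:
                   X          E          M
  init       0.02124      1.517     0.9088
  Δ        -0.007459   0.003729    0.01119
  eq         0.01378      1.521       0.92
  solve Keq expr → x = 0.003729; check Q = 6235
Then remove 0.004886 M of X.
Step 2:
                   X          E          M
  init      0.008895      1.521       0.92
  Δ         0.004717  -0.002358  -0.007075
  eq         0.01361      1.518     0.9129
  solve Keq expr → x = -0.002358; check Q = 6235
Then remove 0.005416 M of X.
Step 3:
                   X          E          M
  init      0.008196      1.518     0.9129
  Δ         0.005229  -0.002615  -0.007844
  eq         0.01343      1.516     0.9051
  solve Keq expr → x = -0.002615; check Q = 6235

x = -0.002615 M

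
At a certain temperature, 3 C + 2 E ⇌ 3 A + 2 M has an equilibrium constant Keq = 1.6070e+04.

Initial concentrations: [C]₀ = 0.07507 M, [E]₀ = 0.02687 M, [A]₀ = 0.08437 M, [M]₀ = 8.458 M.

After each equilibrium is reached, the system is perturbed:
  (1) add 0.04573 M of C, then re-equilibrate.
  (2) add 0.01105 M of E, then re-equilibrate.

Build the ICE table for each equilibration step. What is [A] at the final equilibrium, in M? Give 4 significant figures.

[A]_eq = 0.08381 M

Q₀ = 1.4066e+05 vs Keq = 1.6070e+04 ⇒ Q>K, reverse
Step 1:
                    C           E           A           M
  Initial     0.07507     0.02687     0.08437       8.458
  Change      0.01857     0.01238    -0.01857    -0.01238
  Equil       0.09364     0.03925      0.0658       8.446
  solve Keq expr → x = -0.006189; check Q = 1.6070e+04
Then add 0.04573 M of C.
Step 2:
                    C           E           A           M
  Initial      0.1394     0.03925      0.0658       8.446
  Change     -0.01164   -0.007762     0.01164    0.007762
  Equil        0.1277     0.03149     0.07745       8.453
  solve Keq expr → x = 0.003881; check Q = 1.6070e+04
Then add 0.01105 M of E.
Step 3:
                    C           E           A           M
  Initial      0.1277     0.04254     0.07745       8.453
  Change    -0.006366   -0.004244    0.006366    0.004244
  Equil        0.1214     0.03829     0.08381       8.458
  solve Keq expr → x = 0.002122; check Q = 1.6070e+04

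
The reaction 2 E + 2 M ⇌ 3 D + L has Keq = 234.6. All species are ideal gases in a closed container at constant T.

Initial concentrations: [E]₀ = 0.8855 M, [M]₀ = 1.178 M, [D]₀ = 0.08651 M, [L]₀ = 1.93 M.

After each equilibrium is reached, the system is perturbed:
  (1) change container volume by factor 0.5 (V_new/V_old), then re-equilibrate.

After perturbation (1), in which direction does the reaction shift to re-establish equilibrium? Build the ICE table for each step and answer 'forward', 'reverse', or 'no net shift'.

Direction: no net shift

Q₀ = 0.001148 vs Keq = 234.6 ⇒ Q<K, forward
Step 1:
                   E          M          D          L
  I           0.8855      1.178    0.08651       1.93
  C          -0.6673    -0.6673      1.001     0.3337
  E           0.2182     0.5107      1.088      2.264
  solve Keq expr → x = 0.3337; check Q = 234.6
Then change container volume by factor 0.5 (V_new/V_old).
Step 2:
                   E          M          D          L
  I           0.4363      1.021      2.175      4.527
  C                0          0          0          0
  E           0.4363      1.021      2.175      4.527
  solve Keq expr → x = 0; check Q = 234.6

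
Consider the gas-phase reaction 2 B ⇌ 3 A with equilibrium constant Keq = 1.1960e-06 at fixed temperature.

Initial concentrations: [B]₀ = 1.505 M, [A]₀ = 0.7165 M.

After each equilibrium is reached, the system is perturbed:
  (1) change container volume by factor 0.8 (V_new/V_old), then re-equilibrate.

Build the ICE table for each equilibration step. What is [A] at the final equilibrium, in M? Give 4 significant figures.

[A]_eq = 0.01937 M

Q₀ = 0.1624 vs Keq = 1.1960e-06 ⇒ Q>K, reverse
Step 1:
                   B          A
  init         1.505     0.7165
  Δ           0.4665    -0.6998
  eq           1.972    0.01669
  solve Keq expr → x = -0.2333; check Q = 1.1960e-06
Then change container volume by factor 0.8 (V_new/V_old).
Step 2:
                   B          A
  init         2.464    0.02086
  Δ       9.9349e-04   -0.00149
  eq           2.465    0.01937
  solve Keq expr → x = -4.9675e-04; check Q = 1.1960e-06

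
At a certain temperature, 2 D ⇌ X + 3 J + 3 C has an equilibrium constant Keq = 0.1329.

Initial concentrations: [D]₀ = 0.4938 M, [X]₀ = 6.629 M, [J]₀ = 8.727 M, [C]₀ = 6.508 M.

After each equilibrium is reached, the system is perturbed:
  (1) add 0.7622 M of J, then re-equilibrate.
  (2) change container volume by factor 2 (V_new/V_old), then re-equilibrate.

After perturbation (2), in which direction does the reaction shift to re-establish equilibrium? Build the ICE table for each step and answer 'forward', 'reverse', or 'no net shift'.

Q₀ = 4.9806e+06 vs Keq = 0.1329 ⇒ Q>K, reverse
Step 1:
                    D           X           J           C
  I            0.4938       6.629       8.727       6.508
  C             4.116      -2.058      -6.174      -6.174
  E              4.61       4.571       2.553      0.3337
  solve Keq expr → x = -2.058; check Q = 0.1329
Then add 0.7622 M of J.
Step 2:
                    D           X           J           C
  I              4.61       4.571       3.315      0.3337
  C           0.04604    -0.02302    -0.06906    -0.06906
  E             4.656       4.548       3.246      0.2646
  solve Keq expr → x = -0.02302; check Q = 0.1329
Then change container volume by factor 2 (V_new/V_old).
Step 3:
                    D           X           J           C
  I             2.328       2.274       1.623      0.1323
  C           -0.1457     0.07285      0.2186      0.2186
  E             2.182       2.347       1.841      0.3509
  solve Keq expr → x = 0.07285; check Q = 0.1329

Direction: forward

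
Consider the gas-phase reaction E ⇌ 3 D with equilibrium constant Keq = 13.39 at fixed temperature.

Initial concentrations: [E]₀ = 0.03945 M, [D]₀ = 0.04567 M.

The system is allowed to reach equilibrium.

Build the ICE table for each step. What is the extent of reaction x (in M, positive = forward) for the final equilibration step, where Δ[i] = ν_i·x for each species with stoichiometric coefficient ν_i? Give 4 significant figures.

Q₀ = 0.002415 vs Keq = 13.39 ⇒ Q<K, forward
Step 1:
                  E         D
  I         0.03945   0.04567
  C        -0.03913    0.1174
  E       3.2372e-04     0.163
  solve Keq expr → x = 0.03913; check Q = 13.39

x = 0.03913 M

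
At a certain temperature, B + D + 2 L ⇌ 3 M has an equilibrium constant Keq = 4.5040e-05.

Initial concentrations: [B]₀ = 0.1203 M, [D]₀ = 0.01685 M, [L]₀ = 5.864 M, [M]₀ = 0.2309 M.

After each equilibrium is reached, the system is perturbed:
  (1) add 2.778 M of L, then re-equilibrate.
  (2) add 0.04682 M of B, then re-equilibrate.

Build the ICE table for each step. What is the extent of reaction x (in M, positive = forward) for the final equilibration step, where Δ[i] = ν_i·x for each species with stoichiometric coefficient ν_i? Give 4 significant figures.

Q₀ = 0.1766 vs Keq = 4.5040e-05 ⇒ Q>K, reverse
Step 1:
                  B         D         L         M
  Initial    0.1203   0.01685     5.864    0.2309
  Change    0.06715   0.06715    0.1343   -0.2015
  Equil      0.1875     0.084     5.998   0.02944
  solve Keq expr → x = -0.06715; check Q = 4.5040e-05
Then add 2.778 M of L.
Step 2:
                  B         D         L         M
  Initial    0.1875     0.084     8.776   0.02944
  Change  -0.002637 -0.002637 -0.005273   0.00791
  Equil      0.1848   0.08137     8.771   0.03735
  solve Keq expr → x = 0.002637; check Q = 4.5040e-05
Then add 0.04682 M of B.
Step 3:
                  B         D         L         M
  Initial    0.2316   0.08137     8.771   0.03735
  Change  -9.0411e-04 -9.0411e-04 -0.001808  0.002712
  Equil      0.2307   0.08046     8.769   0.04006
  solve Keq expr → x = 9.0411e-04; check Q = 4.5040e-05

x = 9.0411e-04 M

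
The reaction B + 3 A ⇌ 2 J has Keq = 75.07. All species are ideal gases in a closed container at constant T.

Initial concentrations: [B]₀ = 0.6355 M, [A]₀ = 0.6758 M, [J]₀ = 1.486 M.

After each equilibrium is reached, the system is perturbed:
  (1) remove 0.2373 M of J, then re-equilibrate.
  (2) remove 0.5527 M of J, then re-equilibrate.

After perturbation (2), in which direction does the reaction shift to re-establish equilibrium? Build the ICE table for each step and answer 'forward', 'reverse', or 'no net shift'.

Q₀ = 11.26 vs Keq = 75.07 ⇒ Q<K, forward
Step 1:
                   B          A          J
  init        0.6355     0.6758      1.486
  Δ         -0.08946    -0.2684     0.1789
  eq           0.546     0.4074      1.665
  solve Keq expr → x = 0.08946; check Q = 75.07
Then remove 0.2373 M of J.
Step 2:
                   B          A          J
  init         0.546     0.4074      1.428
  Δ         -0.01111   -0.03333    0.02222
  eq          0.5349     0.3741       1.45
  solve Keq expr → x = 0.01111; check Q = 75.07
Then remove 0.5527 M of J.
Step 3:
                   B          A          J
  init        0.5349     0.3741     0.8971
  Δ         -0.02859   -0.08578    0.05719
  eq          0.5063     0.2883     0.9543
  solve Keq expr → x = 0.02859; check Q = 75.07

Direction: forward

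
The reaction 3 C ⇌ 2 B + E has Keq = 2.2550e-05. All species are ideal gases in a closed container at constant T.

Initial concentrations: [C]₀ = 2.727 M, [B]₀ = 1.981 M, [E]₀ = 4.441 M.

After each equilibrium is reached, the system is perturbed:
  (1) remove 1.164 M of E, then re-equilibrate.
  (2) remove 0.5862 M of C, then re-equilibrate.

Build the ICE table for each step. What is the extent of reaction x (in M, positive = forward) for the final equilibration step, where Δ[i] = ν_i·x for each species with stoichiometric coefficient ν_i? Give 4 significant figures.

x = -0.003115 M

Q₀ = 0.8594 vs Keq = 2.2550e-05 ⇒ Q>K, reverse
Step 1:
                  C         B         E
  init        2.727     1.981     4.441
  Δ            2.92    -1.947   -0.9734
  eq          5.647   0.03422     3.468
  solve Keq expr → x = -0.9734; check Q = 2.2550e-05
Then remove 1.164 M of E.
Step 2:
                  C         B         E
  init        5.647   0.03422     2.304
  Δ        -0.01141  0.007603  0.003802
  eq          5.636   0.04183     2.307
  solve Keq expr → x = 0.003802; check Q = 2.2550e-05
Then remove 0.5862 M of C.
Step 3:
                  C         B         E
  init         5.05   0.04183     2.307
  Δ        0.009346  -0.00623 -0.003115
  eq          5.059    0.0356     2.304
  solve Keq expr → x = -0.003115; check Q = 2.2550e-05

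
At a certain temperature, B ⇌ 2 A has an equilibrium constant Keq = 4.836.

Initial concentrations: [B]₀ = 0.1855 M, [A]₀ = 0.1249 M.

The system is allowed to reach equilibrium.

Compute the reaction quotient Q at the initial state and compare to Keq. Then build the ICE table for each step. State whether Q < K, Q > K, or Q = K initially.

Q₀ = 0.0841 vs Keq = 4.836 ⇒ Q<K, forward
Step 1:
                   B          A
  Initial     0.1855     0.1249
  Change     -0.1486     0.2973
  Equil      0.03686     0.4222
  solve Keq expr → x = 0.1486; check Q = 4.836

Q₀ = 0.0841; Q < K (proceeds forward)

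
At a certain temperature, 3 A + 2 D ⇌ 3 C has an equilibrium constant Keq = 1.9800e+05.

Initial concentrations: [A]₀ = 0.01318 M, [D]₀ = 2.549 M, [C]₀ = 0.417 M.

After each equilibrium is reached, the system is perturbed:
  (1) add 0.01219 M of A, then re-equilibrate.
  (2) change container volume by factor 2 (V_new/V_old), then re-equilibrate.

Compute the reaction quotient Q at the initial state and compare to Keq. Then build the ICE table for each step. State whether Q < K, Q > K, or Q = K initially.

Q₀ = 4874; Q < K (proceeds forward)

Q₀ = 4874 vs Keq = 1.9800e+05 ⇒ Q<K, forward
Step 1:
                  A         D         C
  init      0.01318     2.549     0.417
  Δ       -0.009254  -0.00617  0.009254
  eq       0.003926     2.543    0.4263
  solve Keq expr → x = 0.003085; check Q = 1.9800e+05
Then add 0.01219 M of A.
Step 2:
                  A         D         C
  init      0.01612     2.543    0.4263
  Δ        -0.01207 -0.008047   0.01207
  eq       0.004045     2.535    0.4383
  solve Keq expr → x = 0.004023; check Q = 1.9800e+05
Then change container volume by factor 2 (V_new/V_old).
Step 3:
                  A         D         C
  init     0.002023     1.267    0.2192
  Δ         0.00117 7.7977e-04  -0.00117
  eq       0.003192     1.268     0.218
  solve Keq expr → x = -3.8988e-04; check Q = 1.9800e+05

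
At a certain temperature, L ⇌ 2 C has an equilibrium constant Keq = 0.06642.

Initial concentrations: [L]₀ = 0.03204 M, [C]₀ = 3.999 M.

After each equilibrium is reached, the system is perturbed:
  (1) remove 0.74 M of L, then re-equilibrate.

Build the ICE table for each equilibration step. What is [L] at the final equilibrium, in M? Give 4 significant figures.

[L]_eq = 1.153 M

Q₀ = 499.1 vs Keq = 0.06642 ⇒ Q>K, reverse
Step 1:
                  L         C
  init      0.03204     3.999
  Δ           1.824    -3.648
  eq          1.856    0.3511
  solve Keq expr → x = -1.824; check Q = 0.06642
Then remove 0.74 M of L.
Step 2:
                  L         C
  init        1.116    0.3511
  Δ         0.03718  -0.07435
  eq          1.153    0.2768
  solve Keq expr → x = -0.03718; check Q = 0.06642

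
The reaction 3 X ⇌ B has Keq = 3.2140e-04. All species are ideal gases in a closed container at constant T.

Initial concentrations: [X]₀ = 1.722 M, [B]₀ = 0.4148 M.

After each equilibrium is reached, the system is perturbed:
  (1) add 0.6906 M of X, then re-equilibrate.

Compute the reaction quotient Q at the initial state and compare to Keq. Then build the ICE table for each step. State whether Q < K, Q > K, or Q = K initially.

Q₀ = 0.08123; Q > K (proceeds reverse)

Q₀ = 0.08123 vs Keq = 3.2140e-04 ⇒ Q>K, reverse
Step 1:
                    X           B
  I             1.722      0.4148
  C              1.22     -0.4066
  E             2.942    0.008183
  solve Keq expr → x = -0.4066; check Q = 3.2140e-04
Then add 0.6906 M of X.
Step 2:
                    X           B
  I             3.632    0.008183
  C          -0.02087    0.006957
  E             3.612     0.01514
  solve Keq expr → x = 0.006957; check Q = 3.2140e-04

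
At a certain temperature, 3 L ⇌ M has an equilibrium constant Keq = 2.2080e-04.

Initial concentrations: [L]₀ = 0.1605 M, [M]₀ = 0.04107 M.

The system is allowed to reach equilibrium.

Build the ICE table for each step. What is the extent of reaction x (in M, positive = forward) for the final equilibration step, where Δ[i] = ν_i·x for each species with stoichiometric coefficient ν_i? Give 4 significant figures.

x = -0.04106 M

Q₀ = 9.933 vs Keq = 2.2080e-04 ⇒ Q>K, reverse
Step 1:
                    L           M
  I            0.1605     0.04107
  C            0.1232    -0.04106
  E            0.2837  5.0414e-06
  solve Keq expr → x = -0.04106; check Q = 2.2080e-04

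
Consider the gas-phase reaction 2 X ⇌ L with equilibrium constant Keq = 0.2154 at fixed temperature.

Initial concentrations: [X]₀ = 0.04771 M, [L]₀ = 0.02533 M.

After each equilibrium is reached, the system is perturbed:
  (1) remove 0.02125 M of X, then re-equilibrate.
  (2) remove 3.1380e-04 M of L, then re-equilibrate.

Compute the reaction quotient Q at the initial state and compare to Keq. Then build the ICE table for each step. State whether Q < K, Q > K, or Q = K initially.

Q₀ = 11.13 vs Keq = 0.2154 ⇒ Q>K, reverse
Step 1:
                    X           L
  Initial     0.04771     0.02533
  Change      0.04681    -0.02341
  Equil       0.09452    0.001924
  solve Keq expr → x = -0.02341; check Q = 0.2154
Then remove 0.02125 M of X.
Step 2:
                    X           L
  Initial     0.07327    0.001924
  Change     0.001444 -7.2200e-04
  Equil       0.07472    0.001202
  solve Keq expr → x = -7.2200e-04; check Q = 0.2154
Then remove 3.1380e-04 M of L.
Step 3:
                    X           L
  Initial     0.07472  8.8864e-04
  Change  -5.8978e-04  2.9489e-04
  Equil       0.07413    0.001184
  solve Keq expr → x = 2.9489e-04; check Q = 0.2154

Q₀ = 11.13; Q > K (proceeds reverse)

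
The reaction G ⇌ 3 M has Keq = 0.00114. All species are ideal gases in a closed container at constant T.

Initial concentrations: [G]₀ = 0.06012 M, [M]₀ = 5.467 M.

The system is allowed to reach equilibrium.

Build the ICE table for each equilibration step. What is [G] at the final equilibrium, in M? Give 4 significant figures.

[G]_eq = 1.84 M

Q₀ = 2718 vs Keq = 0.00114 ⇒ Q>K, reverse
Step 1:
                    G           M
  Initial     0.06012       5.467
  Change         1.78      -5.339
  Equil          1.84       0.128
  solve Keq expr → x = -1.78; check Q = 0.00114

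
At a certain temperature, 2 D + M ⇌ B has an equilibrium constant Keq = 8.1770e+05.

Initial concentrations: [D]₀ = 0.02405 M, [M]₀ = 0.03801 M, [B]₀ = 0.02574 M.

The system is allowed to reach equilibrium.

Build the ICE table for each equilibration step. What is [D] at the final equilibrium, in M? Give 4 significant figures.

[D]_eq = 0.001305 M

Q₀ = 1171 vs Keq = 8.1770e+05 ⇒ Q<K, forward
Step 1:
                   D          M          B
  I          0.02405    0.03801    0.02574
  C         -0.02274   -0.01137    0.01137
  E         0.001305    0.02664    0.03711
  solve Keq expr → x = 0.01137; check Q = 8.1770e+05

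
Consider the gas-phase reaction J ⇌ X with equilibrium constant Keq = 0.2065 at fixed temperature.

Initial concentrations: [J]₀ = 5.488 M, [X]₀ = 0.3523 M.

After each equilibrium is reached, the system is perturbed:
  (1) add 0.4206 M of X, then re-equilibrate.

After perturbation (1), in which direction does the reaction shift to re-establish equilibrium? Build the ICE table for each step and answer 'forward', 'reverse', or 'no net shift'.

Direction: reverse

Q₀ = 0.06419 vs Keq = 0.2065 ⇒ Q<K, forward
Step 1:
                   J          X
  Initial      5.488     0.3523
  Change     -0.6473     0.6473
  Equil        4.841     0.9996
  solve Keq expr → x = 0.6473; check Q = 0.2065
Then add 0.4206 M of X.
Step 2:
                   J          X
  Initial      4.841       1.42
  Change      0.3486    -0.3486
  Equil        5.189      1.072
  solve Keq expr → x = -0.3486; check Q = 0.2065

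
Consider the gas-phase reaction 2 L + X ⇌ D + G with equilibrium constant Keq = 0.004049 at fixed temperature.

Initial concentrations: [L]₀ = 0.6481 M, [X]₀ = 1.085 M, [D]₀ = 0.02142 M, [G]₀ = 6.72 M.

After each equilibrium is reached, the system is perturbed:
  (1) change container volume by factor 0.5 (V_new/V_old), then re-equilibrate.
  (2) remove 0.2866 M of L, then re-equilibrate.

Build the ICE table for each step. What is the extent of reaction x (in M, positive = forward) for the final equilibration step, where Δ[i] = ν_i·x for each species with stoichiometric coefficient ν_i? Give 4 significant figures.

x = -4.7193e-04 M

Q₀ = 0.3158 vs Keq = 0.004049 ⇒ Q>K, reverse
Step 1:
                   L          X          D          G
  init        0.6481      1.085    0.02142       6.72
  Δ           0.0422     0.0211    -0.0211    -0.0211
  eq          0.6903      1.106 3.1858e-04      6.699
  solve Keq expr → x = -0.0211; check Q = 0.004049
Then change container volume by factor 0.5 (V_new/V_old).
Step 2:
                   L          X          D          G
  init         1.381      2.212 6.3716e-04       13.4
  Δ        -0.001269 -6.3439e-04 6.3439e-04 6.3439e-04
  eq           1.379      2.212   0.001272       13.4
  solve Keq expr → x = 6.3439e-04; check Q = 0.004049
Then remove 0.2866 M of L.
Step 3:
                   L          X          D          G
  init         1.093      2.212   0.001272       13.4
  Δ       9.4387e-04 4.7193e-04 -4.7193e-04 -4.7193e-04
  eq           1.094      2.212 7.9962e-04       13.4
  solve Keq expr → x = -4.7193e-04; check Q = 0.004049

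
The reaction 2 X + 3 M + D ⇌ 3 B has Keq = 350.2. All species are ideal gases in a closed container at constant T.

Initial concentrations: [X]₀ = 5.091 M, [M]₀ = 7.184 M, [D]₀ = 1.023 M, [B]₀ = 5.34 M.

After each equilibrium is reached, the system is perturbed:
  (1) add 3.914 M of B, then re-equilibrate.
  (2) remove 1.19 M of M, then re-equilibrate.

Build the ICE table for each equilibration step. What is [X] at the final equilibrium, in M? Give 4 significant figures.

[X]_eq = 3.086 M

Q₀ = 0.01549 vs Keq = 350.2 ⇒ Q<K, forward
Step 1:
                  X         M         D         B
  Initial     5.091     7.184     1.023      5.34
  Change     -2.041    -3.061     -1.02     3.061
  Equil        3.05     4.123  0.002597     8.401
  solve Keq expr → x = 1.02; check Q = 350.2
Then add 3.914 M of B.
Step 2:
                  X         M         D         B
  Initial      3.05     4.123  0.002597     12.32
  Change     0.0108    0.0162  0.005399   -0.0162
  Equil       3.061     4.139  0.007996      12.3
  solve Keq expr → x = -0.005399; check Q = 350.2
Then remove 1.19 M of M.
Step 3:
                  X         M         D         B
  Initial     3.061     2.949  0.007996      12.3
  Change    0.02546   0.03819   0.01273  -0.03819
  Equil       3.086     2.987   0.02073     12.26
  solve Keq expr → x = -0.01273; check Q = 350.2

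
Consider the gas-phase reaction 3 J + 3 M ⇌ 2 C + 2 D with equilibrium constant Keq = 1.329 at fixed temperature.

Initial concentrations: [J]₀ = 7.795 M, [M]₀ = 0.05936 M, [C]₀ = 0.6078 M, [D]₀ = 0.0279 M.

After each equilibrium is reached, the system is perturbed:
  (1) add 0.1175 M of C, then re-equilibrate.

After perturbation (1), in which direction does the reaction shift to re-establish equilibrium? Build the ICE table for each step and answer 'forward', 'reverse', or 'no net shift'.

Q₀ = 0.002903 vs Keq = 1.329 ⇒ Q<K, forward
Step 1:
                    J           M           C           D
  init          7.795     0.05936      0.6078      0.0279
  Δ          -0.04621    -0.04621     0.03081     0.03081
  eq            7.749     0.01315      0.6386     0.05871
  solve Keq expr → x = 0.0154; check Q = 1.329
Then add 0.1175 M of C.
Step 2:
                    J           M           C           D
  init          7.749     0.01315      0.7561     0.05871
  Δ          0.001396    0.001396 -9.3098e-04 -9.3098e-04
  eq             7.75     0.01454      0.7552     0.05778
  solve Keq expr → x = -4.6549e-04; check Q = 1.329

Direction: reverse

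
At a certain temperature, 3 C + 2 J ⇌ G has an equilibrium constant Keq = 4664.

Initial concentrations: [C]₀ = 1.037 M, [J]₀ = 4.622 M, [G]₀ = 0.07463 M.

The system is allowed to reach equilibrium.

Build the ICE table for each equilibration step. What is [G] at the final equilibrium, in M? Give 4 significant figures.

Q₀ = 0.003133 vs Keq = 4664 ⇒ Q<K, forward
Step 1:
                  C         J         G
  init        1.037     4.622   0.07463
  Δ          -1.019   -0.6794    0.3397
  eq        0.01788     3.943    0.4143
  solve Keq expr → x = 0.3397; check Q = 4664

[G]_eq = 0.4143 M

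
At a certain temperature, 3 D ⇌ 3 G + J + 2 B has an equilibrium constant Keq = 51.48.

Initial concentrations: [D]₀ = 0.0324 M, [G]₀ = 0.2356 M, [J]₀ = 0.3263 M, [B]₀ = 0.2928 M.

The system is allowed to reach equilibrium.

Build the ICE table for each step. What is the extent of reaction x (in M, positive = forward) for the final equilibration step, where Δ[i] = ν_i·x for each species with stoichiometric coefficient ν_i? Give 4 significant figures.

Q₀ = 10.76 vs Keq = 51.48 ⇒ Q<K, forward
Step 1:
                   D          G          J          B
  Initial     0.0324     0.2356     0.3263     0.2928
  Change    -0.01177    0.01177   0.003924   0.007848
  Equil      0.02063     0.2474     0.3302     0.3006
  solve Keq expr → x = 0.003924; check Q = 51.48

x = 0.003924 M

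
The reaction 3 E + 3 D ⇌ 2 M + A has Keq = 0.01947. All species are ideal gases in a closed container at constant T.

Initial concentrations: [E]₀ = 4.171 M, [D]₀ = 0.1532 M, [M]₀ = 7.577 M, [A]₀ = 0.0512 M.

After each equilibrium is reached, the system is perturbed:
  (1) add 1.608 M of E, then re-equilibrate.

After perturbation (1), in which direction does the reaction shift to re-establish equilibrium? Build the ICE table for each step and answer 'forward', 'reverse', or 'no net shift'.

Q₀ = 11.27 vs Keq = 0.01947 ⇒ Q>K, reverse
Step 1:
                    E           D           M           A
  init          4.171      0.1532       7.577      0.0512
  Δ            0.1512      0.1512     -0.1008    -0.05041
  eq            4.322      0.3044       7.476  7.9349e-04
  solve Keq expr → x = -0.05041; check Q = 0.01947
Then add 1.608 M of E.
Step 2:
                    E           D           M           A
  init           5.93      0.3044       7.476  7.9349e-04
  Δ         -0.003541   -0.003541    0.002361     0.00118
  eq            5.927      0.3009       7.479    0.001974
  solve Keq expr → x = 0.00118; check Q = 0.01947

Direction: forward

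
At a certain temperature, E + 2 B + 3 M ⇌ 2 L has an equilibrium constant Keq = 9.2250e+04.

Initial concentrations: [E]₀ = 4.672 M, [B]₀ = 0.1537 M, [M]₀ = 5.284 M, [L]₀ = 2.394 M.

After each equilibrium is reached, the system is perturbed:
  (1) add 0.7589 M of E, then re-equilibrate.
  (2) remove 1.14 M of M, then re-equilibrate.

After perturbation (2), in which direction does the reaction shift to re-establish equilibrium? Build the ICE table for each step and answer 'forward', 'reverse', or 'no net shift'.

Q₀ = 0.352 vs Keq = 9.2250e+04 ⇒ Q<K, forward
Step 1:
                  E         B         M         L
  Initial     4.672    0.1537     5.284     2.394
  Change   -0.07668   -0.1534     -0.23    0.1534
  Equil       4.595 3.4435e-04     5.054     2.547
  solve Keq expr → x = 0.07668; check Q = 9.2250e+04
Then add 0.7589 M of E.
Step 2:
                  E         B         M         L
  Initial     5.354 3.4435e-04     5.054     2.547
  Change  -1.2664e-05 -2.5329e-05 -3.7993e-05 2.5329e-05
  Equil       5.354 3.1902e-04     5.054     2.547
  solve Keq expr → x = 1.2664e-05; check Q = 9.2250e+04
Then remove 1.14 M of M.
Step 3:
                  E         B         M         L
  Initial     5.354 3.1902e-04     3.914     2.547
  Change  7.4507e-05 1.4901e-04 2.2352e-04 -1.4901e-04
  Equil       5.354 4.6803e-04     3.914     2.547
  solve Keq expr → x = -7.4507e-05; check Q = 9.2250e+04

Direction: reverse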